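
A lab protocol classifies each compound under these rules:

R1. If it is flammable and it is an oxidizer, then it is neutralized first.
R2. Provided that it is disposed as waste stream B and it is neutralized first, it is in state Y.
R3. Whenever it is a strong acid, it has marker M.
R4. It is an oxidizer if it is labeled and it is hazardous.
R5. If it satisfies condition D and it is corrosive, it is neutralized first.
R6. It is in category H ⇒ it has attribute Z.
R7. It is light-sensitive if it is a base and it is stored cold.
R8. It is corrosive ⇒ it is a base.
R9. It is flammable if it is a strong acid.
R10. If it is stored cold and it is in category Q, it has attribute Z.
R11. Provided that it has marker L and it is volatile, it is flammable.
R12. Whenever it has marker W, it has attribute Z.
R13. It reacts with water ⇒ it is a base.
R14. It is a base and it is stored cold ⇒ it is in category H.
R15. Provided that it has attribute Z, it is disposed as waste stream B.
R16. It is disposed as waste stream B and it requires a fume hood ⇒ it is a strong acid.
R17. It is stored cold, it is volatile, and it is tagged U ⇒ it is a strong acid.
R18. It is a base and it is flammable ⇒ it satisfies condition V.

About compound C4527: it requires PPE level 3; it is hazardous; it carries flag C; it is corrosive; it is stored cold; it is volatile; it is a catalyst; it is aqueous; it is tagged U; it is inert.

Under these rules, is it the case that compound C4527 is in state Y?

Forward chaining from the given facts derives: is a base, is in category H, is a strong acid, has marker M, has attribute Z, is light-sensitive, is flammable, is disposed as waste stream B, satisfies condition V.
The only rule concluding "it is in state Y" is R2, which needs "it is neutralized first"; that is never established.

No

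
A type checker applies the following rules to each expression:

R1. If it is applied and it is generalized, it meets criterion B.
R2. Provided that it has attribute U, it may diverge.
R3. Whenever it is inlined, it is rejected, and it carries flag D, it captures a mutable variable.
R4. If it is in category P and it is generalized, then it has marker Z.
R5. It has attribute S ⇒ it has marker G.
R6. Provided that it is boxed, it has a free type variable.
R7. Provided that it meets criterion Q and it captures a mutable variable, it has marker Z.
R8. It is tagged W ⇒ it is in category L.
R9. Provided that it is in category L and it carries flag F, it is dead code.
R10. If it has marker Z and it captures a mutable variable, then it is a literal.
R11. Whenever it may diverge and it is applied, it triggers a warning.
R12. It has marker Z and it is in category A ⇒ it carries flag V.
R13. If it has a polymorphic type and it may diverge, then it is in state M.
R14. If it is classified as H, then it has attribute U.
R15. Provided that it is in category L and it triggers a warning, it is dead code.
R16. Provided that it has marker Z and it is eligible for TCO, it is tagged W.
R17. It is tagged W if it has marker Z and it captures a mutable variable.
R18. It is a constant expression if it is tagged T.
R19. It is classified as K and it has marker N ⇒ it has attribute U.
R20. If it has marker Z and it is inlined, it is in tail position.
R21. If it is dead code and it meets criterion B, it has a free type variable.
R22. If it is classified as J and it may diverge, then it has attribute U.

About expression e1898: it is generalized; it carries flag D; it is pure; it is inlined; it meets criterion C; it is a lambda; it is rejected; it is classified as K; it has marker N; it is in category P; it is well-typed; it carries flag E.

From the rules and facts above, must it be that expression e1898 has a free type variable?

Forward chaining from the given facts derives: captures a mutable variable, has marker Z, is a literal, is tagged W, has attribute U, is in tail position, may diverge, is in category L.
Rules concluding "it has a free type variable": R6 needs "it is boxed"; R21 needs "it is dead code" — none of these are established.

No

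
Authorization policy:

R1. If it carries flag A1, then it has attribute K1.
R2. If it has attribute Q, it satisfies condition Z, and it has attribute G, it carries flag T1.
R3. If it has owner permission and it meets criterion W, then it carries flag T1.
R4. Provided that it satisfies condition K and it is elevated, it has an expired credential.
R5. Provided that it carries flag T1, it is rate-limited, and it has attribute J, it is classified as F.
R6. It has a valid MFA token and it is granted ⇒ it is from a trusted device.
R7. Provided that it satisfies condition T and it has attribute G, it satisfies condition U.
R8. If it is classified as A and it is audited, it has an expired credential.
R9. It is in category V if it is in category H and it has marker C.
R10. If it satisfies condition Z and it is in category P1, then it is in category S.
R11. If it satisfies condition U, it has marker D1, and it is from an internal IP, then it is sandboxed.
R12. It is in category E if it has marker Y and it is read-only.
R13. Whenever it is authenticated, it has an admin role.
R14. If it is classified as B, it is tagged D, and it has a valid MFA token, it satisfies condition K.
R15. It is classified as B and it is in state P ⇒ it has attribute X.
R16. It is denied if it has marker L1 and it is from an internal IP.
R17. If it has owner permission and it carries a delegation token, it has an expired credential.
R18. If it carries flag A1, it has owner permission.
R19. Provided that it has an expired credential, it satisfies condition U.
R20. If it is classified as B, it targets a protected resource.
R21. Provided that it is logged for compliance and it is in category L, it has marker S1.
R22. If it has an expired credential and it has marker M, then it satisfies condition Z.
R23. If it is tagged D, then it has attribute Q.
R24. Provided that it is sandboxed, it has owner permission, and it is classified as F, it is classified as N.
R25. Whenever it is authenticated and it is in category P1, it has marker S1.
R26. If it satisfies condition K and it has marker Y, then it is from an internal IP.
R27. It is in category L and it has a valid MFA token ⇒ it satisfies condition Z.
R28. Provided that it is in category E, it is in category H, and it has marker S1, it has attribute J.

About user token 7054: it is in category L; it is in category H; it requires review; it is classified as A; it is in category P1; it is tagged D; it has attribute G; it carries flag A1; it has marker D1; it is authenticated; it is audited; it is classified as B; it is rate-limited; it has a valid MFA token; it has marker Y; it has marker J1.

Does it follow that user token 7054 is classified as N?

Forward chaining from the given facts derives: has attribute K1, has an expired credential, has an admin role, satisfies condition K, has owner permission, satisfies condition U, targets a protected resource, has attribute Q, has marker S1, is from an internal IP, satisfies condition Z, carries flag T1, is in category S, is sandboxed.
The only rule concluding "it is classified as N" is R24, which needs "it is classified as F"; that is never established.

No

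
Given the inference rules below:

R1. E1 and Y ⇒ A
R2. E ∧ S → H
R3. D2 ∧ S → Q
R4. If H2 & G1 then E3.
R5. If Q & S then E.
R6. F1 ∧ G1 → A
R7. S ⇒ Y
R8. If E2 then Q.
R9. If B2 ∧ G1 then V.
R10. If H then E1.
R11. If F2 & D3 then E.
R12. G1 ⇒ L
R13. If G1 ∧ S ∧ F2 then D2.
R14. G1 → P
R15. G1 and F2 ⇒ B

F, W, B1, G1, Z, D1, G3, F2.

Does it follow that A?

Forward chaining from the given facts derives: L, P, B.
Rules concluding A: R1 needs E1; R6 needs F1 — none of these are established.

No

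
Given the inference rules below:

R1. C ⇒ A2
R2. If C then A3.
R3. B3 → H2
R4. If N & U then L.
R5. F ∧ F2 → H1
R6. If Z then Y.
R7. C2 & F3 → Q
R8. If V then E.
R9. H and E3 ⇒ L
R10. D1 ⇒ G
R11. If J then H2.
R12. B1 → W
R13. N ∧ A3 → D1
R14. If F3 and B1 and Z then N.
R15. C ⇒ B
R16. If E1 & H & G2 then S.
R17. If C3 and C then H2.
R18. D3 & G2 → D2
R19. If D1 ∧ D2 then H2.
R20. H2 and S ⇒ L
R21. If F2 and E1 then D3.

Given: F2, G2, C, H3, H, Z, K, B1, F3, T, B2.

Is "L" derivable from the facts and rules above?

No

Forward chaining from the given facts derives: A2, A3, Y, W, N, B, D1, G.
Rules concluding L: R4 needs U; R9 needs E3; R20 needs H2 — none of these are established.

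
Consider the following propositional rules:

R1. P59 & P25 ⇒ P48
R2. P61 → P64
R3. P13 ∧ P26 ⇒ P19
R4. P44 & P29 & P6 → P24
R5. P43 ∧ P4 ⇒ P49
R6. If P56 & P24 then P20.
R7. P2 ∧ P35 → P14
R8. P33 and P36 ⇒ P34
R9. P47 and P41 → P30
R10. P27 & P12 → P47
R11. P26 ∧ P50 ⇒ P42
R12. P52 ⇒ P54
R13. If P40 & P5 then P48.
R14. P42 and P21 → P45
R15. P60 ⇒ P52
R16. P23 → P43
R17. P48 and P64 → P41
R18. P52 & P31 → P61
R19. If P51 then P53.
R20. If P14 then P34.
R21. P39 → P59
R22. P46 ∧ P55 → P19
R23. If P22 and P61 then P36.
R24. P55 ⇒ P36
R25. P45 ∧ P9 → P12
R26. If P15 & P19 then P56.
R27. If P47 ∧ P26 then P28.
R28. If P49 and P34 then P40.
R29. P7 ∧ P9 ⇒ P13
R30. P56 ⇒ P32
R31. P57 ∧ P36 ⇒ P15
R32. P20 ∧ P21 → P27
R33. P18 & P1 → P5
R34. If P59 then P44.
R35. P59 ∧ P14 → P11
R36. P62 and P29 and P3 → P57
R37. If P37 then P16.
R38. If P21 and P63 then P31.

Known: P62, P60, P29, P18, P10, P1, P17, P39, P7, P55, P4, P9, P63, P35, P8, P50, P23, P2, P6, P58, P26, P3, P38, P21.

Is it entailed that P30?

Yes

P14  (by R7: P2, P35)
P42  (by R11: P26, P50)
P45  (by R14: P42, P21)
P52  (by R15: P60)
P43  (by R16: P23)
P34  (by R20: P14)
P59  (by R21: P39)
P36  (by R24: P55)
P12  (by R25: P45, P9)
P13  (by R29: P7, P9)
P5  (by R33: P18, P1)
P44  (by R34: P59)
P57  (by R36: P62, P29, P3)
P31  (by R38: P21, P63)
P19  (by R3: P13, P26)
P24  (by R4: P44, P29, P6)
P49  (by R5: P43, P4)
P61  (by R18: P52, P31)
P40  (by R28: P49, P34)
P15  (by R31: P57, P36)
P64  (by R2: P61)
P48  (by R13: P40, P5)
P41  (by R17: P48, P64)
P56  (by R26: P15, P19)
P20  (by R6: P56, P24)
P27  (by R32: P20, P21)
P47  (by R10: P27, P12)
P30  (by R9: P47, P41)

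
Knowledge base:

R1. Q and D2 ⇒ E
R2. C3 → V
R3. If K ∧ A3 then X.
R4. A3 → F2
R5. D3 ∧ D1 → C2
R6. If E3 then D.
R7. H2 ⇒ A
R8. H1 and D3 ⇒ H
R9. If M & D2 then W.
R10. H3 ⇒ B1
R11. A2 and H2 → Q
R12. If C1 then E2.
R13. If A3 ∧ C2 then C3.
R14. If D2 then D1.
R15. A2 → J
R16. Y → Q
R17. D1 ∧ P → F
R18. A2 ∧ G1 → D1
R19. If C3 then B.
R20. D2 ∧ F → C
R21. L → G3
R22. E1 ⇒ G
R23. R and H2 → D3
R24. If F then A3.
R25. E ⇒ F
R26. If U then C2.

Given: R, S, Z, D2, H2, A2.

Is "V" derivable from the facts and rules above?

Yes

Q  (by R11: A2, H2)
D1  (by R14: D2)
D3  (by R23: R, H2)
E  (by R1: Q, D2)
C2  (by R5: D3, D1)
F  (by R25: E)
A3  (by R24: F)
C3  (by R13: A3, C2)
V  (by R2: C3)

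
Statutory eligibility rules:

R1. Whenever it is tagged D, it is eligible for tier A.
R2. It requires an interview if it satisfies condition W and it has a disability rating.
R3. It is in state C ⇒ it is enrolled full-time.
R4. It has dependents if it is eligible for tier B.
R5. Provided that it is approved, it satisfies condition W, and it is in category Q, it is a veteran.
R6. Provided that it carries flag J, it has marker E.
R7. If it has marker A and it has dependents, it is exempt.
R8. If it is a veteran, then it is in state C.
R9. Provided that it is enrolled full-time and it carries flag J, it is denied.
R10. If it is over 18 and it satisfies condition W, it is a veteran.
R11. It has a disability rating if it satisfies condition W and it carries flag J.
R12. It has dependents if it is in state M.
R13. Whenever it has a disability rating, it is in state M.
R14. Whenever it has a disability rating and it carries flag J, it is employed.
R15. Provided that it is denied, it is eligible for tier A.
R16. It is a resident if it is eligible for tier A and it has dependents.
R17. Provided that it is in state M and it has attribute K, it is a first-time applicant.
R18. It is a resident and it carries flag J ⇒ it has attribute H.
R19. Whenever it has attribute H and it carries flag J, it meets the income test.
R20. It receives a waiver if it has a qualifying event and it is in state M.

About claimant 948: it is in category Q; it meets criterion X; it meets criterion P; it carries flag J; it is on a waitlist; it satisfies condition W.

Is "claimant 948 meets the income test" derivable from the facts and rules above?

Forward chaining from the given facts derives: has marker E, has a disability rating, is in state M, is employed, requires an interview, has dependents.
The only rule concluding "it meets the income test" is R19, which needs "it has attribute H"; that is never established.

No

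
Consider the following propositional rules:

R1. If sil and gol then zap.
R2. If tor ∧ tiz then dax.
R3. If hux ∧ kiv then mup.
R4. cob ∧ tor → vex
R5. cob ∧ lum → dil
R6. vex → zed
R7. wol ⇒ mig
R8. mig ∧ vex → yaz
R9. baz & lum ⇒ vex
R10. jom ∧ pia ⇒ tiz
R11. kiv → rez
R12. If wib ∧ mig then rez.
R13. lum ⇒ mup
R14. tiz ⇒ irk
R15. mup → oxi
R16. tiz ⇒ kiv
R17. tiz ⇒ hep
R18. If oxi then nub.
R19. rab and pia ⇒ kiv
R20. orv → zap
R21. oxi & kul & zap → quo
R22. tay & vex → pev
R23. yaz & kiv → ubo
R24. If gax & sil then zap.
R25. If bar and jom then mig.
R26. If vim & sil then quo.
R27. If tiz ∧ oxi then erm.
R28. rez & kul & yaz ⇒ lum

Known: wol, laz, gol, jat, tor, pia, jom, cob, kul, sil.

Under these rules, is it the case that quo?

Yes

zap  (by R1: sil, gol)
vex  (by R4: cob, tor)
mig  (by R7: wol)
yaz  (by R8: mig, vex)
tiz  (by R10: jom, pia)
kiv  (by R16: tiz)
rez  (by R11: kiv)
lum  (by R28: rez, kul, yaz)
mup  (by R13: lum)
oxi  (by R15: mup)
quo  (by R21: oxi, kul, zap)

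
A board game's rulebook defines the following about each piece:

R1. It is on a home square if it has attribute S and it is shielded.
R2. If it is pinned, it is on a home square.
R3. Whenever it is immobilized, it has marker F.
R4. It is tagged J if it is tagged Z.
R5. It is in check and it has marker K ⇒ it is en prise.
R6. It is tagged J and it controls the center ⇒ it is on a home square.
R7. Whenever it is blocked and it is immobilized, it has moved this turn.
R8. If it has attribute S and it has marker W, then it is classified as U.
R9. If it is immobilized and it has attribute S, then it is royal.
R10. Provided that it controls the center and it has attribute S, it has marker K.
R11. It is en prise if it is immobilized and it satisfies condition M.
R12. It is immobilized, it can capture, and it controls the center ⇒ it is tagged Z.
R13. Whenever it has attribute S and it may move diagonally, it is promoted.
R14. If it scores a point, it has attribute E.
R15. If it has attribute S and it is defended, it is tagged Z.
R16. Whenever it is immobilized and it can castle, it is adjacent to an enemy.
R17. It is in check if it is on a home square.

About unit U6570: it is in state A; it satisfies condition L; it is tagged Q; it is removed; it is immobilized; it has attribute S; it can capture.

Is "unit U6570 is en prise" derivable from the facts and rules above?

No

Forward chaining from the given facts derives: has marker F, is royal.
Rules concluding "it is en prise": R5 needs "it is in check"; R11 needs "it satisfies condition M" — none of these are established.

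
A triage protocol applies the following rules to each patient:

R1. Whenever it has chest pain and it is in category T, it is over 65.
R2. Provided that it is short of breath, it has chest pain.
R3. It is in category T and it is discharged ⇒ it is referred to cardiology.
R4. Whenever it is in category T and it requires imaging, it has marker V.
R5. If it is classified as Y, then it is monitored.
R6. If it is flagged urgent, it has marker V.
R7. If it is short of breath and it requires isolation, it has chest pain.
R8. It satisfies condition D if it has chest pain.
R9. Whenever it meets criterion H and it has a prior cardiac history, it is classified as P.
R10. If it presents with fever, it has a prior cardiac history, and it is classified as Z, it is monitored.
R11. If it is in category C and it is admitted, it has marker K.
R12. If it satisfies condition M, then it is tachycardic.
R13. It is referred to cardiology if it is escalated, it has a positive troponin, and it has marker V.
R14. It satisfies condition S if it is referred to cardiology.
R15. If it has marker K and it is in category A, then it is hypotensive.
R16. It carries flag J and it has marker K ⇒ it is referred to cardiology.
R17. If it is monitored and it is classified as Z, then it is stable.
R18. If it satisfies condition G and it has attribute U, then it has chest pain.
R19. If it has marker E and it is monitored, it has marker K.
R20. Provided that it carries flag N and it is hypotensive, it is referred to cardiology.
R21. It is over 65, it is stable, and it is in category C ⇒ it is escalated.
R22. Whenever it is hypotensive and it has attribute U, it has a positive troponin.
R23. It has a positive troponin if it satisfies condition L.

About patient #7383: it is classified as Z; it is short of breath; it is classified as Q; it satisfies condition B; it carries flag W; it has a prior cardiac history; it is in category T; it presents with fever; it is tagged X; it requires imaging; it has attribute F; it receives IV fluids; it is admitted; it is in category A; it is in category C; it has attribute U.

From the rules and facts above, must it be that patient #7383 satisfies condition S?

Yes

By R2 (it is short of breath): it has chest pain.
By R4 (it is in category T, it requires imaging): it has marker V.
By R10 (it presents with fever, it has a prior cardiac history, it is classified as Z): it is monitored.
By R11 (it is in category C, it is admitted): it has marker K.
By R15 (it has marker K, it is in category A): it is hypotensive.
By R17 (it is monitored, it is classified as Z): it is stable.
By R22 (it is hypotensive, it has attribute U): it has a positive troponin.
By R1 (it has chest pain, it is in category T): it is over 65.
By R21 (it is over 65, it is stable, it is in category C): it is escalated.
By R13 (it is escalated, it has a positive troponin, it has marker V): it is referred to cardiology.
By R14 (it is referred to cardiology): it satisfies condition S.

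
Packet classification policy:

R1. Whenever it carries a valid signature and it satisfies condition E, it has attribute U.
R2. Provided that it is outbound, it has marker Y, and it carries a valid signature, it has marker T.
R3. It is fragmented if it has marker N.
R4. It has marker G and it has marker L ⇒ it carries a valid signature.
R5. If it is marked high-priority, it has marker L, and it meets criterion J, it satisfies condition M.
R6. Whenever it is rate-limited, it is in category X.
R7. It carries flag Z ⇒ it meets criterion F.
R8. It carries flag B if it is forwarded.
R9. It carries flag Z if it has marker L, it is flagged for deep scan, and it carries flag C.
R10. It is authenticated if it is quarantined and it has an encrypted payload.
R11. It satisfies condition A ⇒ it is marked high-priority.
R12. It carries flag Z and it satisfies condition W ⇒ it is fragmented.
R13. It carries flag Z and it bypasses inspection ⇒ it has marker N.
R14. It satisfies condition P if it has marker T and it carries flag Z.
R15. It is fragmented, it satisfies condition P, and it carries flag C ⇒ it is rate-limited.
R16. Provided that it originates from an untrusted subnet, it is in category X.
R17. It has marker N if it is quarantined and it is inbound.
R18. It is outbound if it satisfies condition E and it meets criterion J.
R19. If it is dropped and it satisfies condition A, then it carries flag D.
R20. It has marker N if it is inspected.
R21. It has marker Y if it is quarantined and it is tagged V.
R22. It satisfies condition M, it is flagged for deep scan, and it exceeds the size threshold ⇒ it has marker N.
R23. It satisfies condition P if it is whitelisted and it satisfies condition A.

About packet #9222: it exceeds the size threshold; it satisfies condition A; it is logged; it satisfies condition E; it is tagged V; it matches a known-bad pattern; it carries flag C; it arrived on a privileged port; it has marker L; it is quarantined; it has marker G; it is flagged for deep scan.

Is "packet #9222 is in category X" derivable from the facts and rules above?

No

Forward chaining from the given facts derives: carries a valid signature, carries flag Z, is marked high-priority, has marker Y, has attribute U, meets criterion F.
Rules concluding "it is in category X": R6 needs "it is rate-limited"; R16 needs "it originates from an untrusted subnet" — none of these are established.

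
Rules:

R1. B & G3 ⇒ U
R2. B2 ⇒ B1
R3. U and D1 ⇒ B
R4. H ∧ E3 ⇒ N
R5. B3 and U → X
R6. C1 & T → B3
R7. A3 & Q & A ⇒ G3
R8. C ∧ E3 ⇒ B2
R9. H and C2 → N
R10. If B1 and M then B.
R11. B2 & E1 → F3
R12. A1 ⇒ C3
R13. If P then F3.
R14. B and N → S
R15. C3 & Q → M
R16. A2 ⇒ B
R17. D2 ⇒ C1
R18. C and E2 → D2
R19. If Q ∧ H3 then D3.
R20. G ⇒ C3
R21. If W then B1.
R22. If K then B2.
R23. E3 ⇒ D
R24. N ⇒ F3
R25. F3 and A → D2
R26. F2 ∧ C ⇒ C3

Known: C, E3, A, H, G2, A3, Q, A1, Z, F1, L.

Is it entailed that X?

Forward chaining from the given facts derives: N, G3, B2, C3, M, D, F3, D2, B1, B, S, C1, U.
The only rule concluding X is R5, which needs B3; that is never established.

No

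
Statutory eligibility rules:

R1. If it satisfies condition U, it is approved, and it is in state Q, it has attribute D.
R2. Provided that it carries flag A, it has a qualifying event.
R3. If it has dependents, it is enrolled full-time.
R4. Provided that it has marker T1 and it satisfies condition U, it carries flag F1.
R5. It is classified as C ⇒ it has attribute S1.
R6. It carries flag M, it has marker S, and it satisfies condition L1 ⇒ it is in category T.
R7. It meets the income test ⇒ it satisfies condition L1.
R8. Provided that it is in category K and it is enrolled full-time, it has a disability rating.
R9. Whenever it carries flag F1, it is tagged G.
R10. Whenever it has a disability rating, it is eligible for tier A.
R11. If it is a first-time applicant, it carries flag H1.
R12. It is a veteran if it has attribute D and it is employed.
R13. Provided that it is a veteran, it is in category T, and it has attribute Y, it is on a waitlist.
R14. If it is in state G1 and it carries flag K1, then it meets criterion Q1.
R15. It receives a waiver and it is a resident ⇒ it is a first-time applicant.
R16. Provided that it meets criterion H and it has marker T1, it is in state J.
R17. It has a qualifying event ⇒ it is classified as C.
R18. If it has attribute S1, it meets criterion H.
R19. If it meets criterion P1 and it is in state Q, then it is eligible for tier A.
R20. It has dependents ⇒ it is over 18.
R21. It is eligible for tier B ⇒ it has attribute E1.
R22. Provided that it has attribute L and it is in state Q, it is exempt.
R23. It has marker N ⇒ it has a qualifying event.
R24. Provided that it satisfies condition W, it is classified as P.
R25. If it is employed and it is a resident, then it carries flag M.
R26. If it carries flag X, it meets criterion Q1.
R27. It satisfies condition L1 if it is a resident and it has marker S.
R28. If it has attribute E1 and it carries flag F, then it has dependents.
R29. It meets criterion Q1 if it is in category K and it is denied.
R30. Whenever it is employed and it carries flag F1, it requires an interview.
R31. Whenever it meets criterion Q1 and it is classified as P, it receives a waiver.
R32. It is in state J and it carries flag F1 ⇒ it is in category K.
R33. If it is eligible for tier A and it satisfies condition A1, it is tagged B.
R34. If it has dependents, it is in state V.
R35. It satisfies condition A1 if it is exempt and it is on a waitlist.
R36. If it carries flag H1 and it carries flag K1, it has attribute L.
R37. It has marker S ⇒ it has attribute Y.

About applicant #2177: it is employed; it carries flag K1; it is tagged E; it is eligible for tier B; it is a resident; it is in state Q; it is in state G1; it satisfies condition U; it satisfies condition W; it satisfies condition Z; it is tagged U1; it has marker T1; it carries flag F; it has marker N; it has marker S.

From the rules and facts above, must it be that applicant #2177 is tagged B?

Forward chaining from the given facts derives: carries flag F1, is tagged G, meets criterion Q1, has attribute E1, has a qualifying event, is classified as P, carries flag M, satisfies condition L1, has dependents, requires an interview, receives a waiver, is in state V, has attribute Y, is enrolled full-time, is in category T, is a first-time applicant, is classified as C, is over 18, has attribute S1, carries flag H1, meets criterion H, has attribute L, is in state J, is exempt, is in category K, has a disability rating, is eligible for tier A.
The only rule concluding "it is tagged B" is R33, which needs "it satisfies condition A1"; that is never established.

No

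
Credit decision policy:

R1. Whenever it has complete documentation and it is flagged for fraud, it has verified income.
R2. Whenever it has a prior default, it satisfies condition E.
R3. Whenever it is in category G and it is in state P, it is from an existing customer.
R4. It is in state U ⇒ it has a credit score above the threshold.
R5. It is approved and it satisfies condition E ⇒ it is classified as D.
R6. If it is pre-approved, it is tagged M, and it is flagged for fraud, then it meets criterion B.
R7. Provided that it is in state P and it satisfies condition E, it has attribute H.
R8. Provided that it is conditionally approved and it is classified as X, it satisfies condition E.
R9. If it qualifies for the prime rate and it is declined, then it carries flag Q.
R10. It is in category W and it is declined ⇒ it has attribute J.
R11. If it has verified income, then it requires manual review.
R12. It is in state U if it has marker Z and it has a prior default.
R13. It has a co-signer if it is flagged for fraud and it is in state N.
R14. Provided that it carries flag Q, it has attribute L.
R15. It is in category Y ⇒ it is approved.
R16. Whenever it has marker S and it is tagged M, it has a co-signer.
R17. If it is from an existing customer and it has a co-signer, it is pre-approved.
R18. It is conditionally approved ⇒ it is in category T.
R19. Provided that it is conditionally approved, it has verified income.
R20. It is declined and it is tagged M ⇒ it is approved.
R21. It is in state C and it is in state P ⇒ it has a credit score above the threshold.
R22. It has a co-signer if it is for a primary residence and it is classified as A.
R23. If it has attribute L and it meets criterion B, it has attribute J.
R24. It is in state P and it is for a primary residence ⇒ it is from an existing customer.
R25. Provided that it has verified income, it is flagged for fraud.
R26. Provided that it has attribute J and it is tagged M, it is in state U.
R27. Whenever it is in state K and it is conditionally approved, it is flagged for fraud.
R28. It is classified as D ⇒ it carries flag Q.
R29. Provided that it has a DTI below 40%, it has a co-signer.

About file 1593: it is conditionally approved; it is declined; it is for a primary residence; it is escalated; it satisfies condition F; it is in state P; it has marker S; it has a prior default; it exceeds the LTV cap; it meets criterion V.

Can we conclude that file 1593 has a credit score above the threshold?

No

Forward chaining from the given facts derives: satisfies condition E, has attribute H, is in category T, has verified income, is from an existing customer, is flagged for fraud, requires manual review.
Rules concluding "it has a credit score above the threshold": R4 needs "it is in state U"; R21 needs "it is in state C" — none of these are established.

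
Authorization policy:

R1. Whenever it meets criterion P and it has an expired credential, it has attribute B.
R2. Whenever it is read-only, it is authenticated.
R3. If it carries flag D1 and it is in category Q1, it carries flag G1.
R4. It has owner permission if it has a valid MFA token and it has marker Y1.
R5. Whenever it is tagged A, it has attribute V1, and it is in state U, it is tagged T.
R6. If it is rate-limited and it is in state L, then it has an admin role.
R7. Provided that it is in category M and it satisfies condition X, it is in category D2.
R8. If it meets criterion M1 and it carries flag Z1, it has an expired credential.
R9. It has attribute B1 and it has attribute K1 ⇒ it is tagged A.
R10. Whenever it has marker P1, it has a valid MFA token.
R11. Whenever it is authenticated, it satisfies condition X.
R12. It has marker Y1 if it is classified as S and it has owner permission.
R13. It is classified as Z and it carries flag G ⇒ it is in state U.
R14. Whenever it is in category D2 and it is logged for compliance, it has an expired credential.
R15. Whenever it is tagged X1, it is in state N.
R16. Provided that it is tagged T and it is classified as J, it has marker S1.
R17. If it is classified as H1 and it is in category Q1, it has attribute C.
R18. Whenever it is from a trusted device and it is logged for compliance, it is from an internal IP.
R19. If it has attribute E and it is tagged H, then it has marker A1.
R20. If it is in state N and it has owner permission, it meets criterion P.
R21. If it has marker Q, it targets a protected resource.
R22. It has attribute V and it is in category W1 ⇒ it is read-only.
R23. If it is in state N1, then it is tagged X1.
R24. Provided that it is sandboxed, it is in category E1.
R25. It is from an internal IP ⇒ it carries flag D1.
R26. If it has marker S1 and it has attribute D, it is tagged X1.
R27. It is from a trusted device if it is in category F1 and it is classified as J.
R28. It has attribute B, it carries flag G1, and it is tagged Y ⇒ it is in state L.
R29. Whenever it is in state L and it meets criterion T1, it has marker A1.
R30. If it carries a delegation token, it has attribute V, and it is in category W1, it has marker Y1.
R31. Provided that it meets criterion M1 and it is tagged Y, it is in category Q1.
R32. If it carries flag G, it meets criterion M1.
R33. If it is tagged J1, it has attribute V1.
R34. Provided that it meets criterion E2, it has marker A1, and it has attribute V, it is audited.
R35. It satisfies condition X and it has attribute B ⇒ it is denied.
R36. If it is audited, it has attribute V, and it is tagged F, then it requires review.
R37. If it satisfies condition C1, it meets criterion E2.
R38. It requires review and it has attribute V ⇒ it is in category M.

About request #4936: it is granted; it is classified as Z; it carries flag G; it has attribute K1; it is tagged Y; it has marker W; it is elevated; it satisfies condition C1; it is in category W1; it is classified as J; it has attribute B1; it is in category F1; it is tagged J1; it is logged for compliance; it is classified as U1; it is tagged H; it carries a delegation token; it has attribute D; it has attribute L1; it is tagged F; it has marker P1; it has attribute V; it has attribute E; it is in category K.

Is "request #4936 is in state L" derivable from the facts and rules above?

By R9 (it has attribute B1, it has attribute K1): it is tagged A.
By R10 (it has marker P1): it has a valid MFA token.
By R13 (it is classified as Z, it carries flag G): it is in state U.
By R19 (it has attribute E, it is tagged H): it has marker A1.
By R22 (it has attribute V, it is in category W1): it is read-only.
By R27 (it is in category F1, it is classified as J): it is from a trusted device.
By R30 (it carries a delegation token, it has attribute V, it is in category W1): it has marker Y1.
By R32 (it carries flag G): it meets criterion M1.
By R33 (it is tagged J1): it has attribute V1.
By R37 (it satisfies condition C1): it meets criterion E2.
By R2 (it is read-only): it is authenticated.
By R4 (it has a valid MFA token, it has marker Y1): it has owner permission.
By R5 (it is tagged A, it has attribute V1, it is in state U): it is tagged T.
By R11 (it is authenticated): it satisfies condition X.
By R16 (it is tagged T, it is classified as J): it has marker S1.
By R18 (it is from a trusted device, it is logged for compliance): it is from an internal IP.
By R25 (it is from an internal IP): it carries flag D1.
By R26 (it has marker S1, it has attribute D): it is tagged X1.
By R31 (it meets criterion M1, it is tagged Y): it is in category Q1.
By R34 (it meets criterion E2, it has marker A1, it has attribute V): it is audited.
By R36 (it is audited, it has attribute V, it is tagged F): it requires review.
By R38 (it requires review, it has attribute V): it is in category M.
By R3 (it carries flag D1, it is in category Q1): it carries flag G1.
By R7 (it is in category M, it satisfies condition X): it is in category D2.
By R14 (it is in category D2, it is logged for compliance): it has an expired credential.
By R15 (it is tagged X1): it is in state N.
By R20 (it is in state N, it has owner permission): it meets criterion P.
By R1 (it meets criterion P, it has an expired credential): it has attribute B.
By R28 (it has attribute B, it carries flag G1, it is tagged Y): it is in state L.

Yes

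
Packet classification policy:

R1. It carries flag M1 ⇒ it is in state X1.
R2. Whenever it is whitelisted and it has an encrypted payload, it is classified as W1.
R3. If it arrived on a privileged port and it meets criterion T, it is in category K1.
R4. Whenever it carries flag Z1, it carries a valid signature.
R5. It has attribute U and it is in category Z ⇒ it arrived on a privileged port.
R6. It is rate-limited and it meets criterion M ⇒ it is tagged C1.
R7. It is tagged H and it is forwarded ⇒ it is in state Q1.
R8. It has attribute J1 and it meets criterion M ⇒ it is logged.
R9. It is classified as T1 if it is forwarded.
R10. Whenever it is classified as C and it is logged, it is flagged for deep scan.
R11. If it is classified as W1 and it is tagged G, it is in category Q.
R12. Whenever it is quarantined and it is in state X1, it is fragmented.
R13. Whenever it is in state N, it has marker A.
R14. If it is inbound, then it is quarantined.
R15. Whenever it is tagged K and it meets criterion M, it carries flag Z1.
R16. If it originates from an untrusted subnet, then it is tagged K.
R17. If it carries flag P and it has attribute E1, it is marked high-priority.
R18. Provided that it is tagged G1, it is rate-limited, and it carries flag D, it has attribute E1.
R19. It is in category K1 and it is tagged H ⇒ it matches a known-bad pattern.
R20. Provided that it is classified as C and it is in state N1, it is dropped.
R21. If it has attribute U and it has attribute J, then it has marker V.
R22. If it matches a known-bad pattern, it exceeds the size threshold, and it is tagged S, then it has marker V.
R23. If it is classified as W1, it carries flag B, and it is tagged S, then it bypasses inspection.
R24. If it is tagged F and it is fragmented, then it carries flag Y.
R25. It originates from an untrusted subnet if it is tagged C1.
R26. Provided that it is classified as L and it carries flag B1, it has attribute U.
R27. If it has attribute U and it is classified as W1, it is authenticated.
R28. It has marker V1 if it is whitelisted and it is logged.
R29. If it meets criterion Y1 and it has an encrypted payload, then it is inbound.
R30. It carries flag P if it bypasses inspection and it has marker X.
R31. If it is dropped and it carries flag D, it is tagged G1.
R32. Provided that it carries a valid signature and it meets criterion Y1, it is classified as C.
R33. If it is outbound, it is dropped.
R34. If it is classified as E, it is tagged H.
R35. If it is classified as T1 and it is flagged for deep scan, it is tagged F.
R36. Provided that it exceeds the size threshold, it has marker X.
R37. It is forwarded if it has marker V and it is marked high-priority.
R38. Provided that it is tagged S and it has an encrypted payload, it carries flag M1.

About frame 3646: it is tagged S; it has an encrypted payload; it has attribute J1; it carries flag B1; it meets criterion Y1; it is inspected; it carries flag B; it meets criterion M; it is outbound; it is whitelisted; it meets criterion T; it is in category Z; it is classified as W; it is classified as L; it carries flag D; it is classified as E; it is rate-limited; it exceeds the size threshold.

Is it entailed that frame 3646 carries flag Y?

By R2 (it is whitelisted, it has an encrypted payload): it is classified as W1.
By R6 (it is rate-limited, it meets criterion M): it is tagged C1.
By R8 (it has attribute J1, it meets criterion M): it is logged.
By R23 (it is classified as W1, it carries flag B, it is tagged S): it bypasses inspection.
By R25 (it is tagged C1): it originates from an untrusted subnet.
By R26 (it is classified as L, it carries flag B1): it has attribute U.
By R29 (it meets criterion Y1, it has an encrypted payload): it is inbound.
By R33 (it is outbound): it is dropped.
By R34 (it is classified as E): it is tagged H.
By R36 (it exceeds the size threshold): it has marker X.
By R38 (it is tagged S, it has an encrypted payload): it carries flag M1.
By R1 (it carries flag M1): it is in state X1.
By R5 (it has attribute U, it is in category Z): it arrived on a privileged port.
By R14 (it is inbound): it is quarantined.
By R16 (it originates from an untrusted subnet): it is tagged K.
By R30 (it bypasses inspection, it has marker X): it carries flag P.
By R31 (it is dropped, it carries flag D): it is tagged G1.
By R3 (it arrived on a privileged port, it meets criterion T): it is in category K1.
By R12 (it is quarantined, it is in state X1): it is fragmented.
By R15 (it is tagged K, it meets criterion M): it carries flag Z1.
By R18 (it is tagged G1, it is rate-limited, it carries flag D): it has attribute E1.
By R19 (it is in category K1, it is tagged H): it matches a known-bad pattern.
By R22 (it matches a known-bad pattern, it exceeds the size threshold, it is tagged S): it has marker V.
By R4 (it carries flag Z1): it carries a valid signature.
By R17 (it carries flag P, it has attribute E1): it is marked high-priority.
By R32 (it carries a valid signature, it meets criterion Y1): it is classified as C.
By R37 (it has marker V, it is marked high-priority): it is forwarded.
By R9 (it is forwarded): it is classified as T1.
By R10 (it is classified as C, it is logged): it is flagged for deep scan.
By R35 (it is classified as T1, it is flagged for deep scan): it is tagged F.
By R24 (it is tagged F, it is fragmented): it carries flag Y.

Yes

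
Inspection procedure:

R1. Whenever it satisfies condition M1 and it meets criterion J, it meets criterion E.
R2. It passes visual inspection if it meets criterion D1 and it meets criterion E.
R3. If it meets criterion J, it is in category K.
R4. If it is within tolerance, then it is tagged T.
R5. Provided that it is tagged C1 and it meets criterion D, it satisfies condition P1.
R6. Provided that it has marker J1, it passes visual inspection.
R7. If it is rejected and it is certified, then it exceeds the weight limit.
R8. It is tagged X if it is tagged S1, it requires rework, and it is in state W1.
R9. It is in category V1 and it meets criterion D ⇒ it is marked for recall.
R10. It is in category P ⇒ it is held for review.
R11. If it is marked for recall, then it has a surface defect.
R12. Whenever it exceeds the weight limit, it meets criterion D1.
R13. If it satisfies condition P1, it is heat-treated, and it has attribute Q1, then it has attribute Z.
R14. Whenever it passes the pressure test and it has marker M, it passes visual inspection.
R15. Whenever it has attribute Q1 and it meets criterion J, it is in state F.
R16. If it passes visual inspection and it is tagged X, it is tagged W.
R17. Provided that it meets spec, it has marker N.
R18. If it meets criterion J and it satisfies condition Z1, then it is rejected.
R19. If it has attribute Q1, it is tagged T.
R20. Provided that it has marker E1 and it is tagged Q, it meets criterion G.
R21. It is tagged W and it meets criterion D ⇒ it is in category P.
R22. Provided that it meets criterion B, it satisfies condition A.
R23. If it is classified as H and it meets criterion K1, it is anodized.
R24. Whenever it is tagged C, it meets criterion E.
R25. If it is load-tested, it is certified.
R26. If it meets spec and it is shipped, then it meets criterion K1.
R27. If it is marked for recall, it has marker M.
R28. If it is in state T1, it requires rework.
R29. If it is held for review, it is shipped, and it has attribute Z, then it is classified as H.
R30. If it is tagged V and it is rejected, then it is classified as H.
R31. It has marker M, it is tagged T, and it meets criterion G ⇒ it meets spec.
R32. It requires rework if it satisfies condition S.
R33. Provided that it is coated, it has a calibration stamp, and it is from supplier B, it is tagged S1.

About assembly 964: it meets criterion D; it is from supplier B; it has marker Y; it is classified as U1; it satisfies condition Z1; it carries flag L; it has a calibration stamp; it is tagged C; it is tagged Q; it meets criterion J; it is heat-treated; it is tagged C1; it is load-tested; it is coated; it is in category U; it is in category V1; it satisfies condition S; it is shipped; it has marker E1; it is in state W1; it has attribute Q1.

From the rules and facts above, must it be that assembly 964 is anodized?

By R5 (it is tagged C1, it meets criterion D): it satisfies condition P1.
By R9 (it is in category V1, it meets criterion D): it is marked for recall.
By R13 (it satisfies condition P1, it is heat-treated, it has attribute Q1): it has attribute Z.
By R18 (it meets criterion J, it satisfies condition Z1): it is rejected.
By R19 (it has attribute Q1): it is tagged T.
By R20 (it has marker E1, it is tagged Q): it meets criterion G.
By R24 (it is tagged C): it meets criterion E.
By R25 (it is load-tested): it is certified.
By R27 (it is marked for recall): it has marker M.
By R31 (it has marker M, it is tagged T, it meets criterion G): it meets spec.
By R32 (it satisfies condition S): it requires rework.
By R33 (it is coated, it has a calibration stamp, it is from supplier B): it is tagged S1.
By R7 (it is rejected, it is certified): it exceeds the weight limit.
By R8 (it is tagged S1, it requires rework, it is in state W1): it is tagged X.
By R12 (it exceeds the weight limit): it meets criterion D1.
By R26 (it meets spec, it is shipped): it meets criterion K1.
By R2 (it meets criterion D1, it meets criterion E): it passes visual inspection.
By R16 (it passes visual inspection, it is tagged X): it is tagged W.
By R21 (it is tagged W, it meets criterion D): it is in category P.
By R10 (it is in category P): it is held for review.
By R29 (it is held for review, it is shipped, it has attribute Z): it is classified as H.
By R23 (it is classified as H, it meets criterion K1): it is anodized.

Yes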